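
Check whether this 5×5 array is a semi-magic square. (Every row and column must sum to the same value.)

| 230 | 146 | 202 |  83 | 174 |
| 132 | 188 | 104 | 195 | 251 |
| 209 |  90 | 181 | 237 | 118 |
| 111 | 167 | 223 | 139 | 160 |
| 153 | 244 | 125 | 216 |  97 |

No — column 5 sums to 800 but column 2 sums to 835.

Row 1: 230 + 146 + 202 + 83 + 174 = 835.
Row 2: 132 + 188 + 104 + 195 + 251 = 870.
Row 3: 209 + 90 + 181 + 237 + 118 = 835.
Row 4: 111 + 167 + 223 + 139 + 160 = 800.
Row 5: 153 + 244 + 125 + 216 + 97 = 835.
Column 1: 230 + 132 + 209 + 111 + 153 = 835.
Column 2: 146 + 188 + 90 + 167 + 244 = 835.
Column 3: 202 + 104 + 181 + 223 + 125 = 835.
Column 4: 83 + 195 + 237 + 139 + 216 = 870.
Column 5: 174 + 251 + 118 + 160 + 97 = 800.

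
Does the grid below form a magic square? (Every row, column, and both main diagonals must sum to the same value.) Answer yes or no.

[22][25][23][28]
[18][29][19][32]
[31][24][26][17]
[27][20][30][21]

Yes

Row 1: 22 + 25 + 23 + 28 = 98.
Row 2: 18 + 29 + 19 + 32 = 98.
Row 3: 31 + 24 + 26 + 17 = 98.
Row 4: 27 + 20 + 30 + 21 = 98.
Column 1: 22 + 18 + 31 + 27 = 98.
Column 2: 25 + 29 + 24 + 20 = 98.
Column 3: 23 + 19 + 26 + 30 = 98.
Column 4: 28 + 32 + 17 + 21 = 98.
Main diagonal: 22 + 29 + 26 + 21 = 98.
Anti-diagonal: 28 + 19 + 24 + 27 = 98.
All lines sum to 98.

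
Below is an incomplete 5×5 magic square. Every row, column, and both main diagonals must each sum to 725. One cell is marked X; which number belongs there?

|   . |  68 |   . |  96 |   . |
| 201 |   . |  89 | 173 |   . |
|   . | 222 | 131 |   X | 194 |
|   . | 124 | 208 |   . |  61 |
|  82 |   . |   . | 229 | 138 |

75

Anti-diagonal needs 725; the known cells sum to 510, so (1,5) = 215.
Column 5 must total 725; the given cells sum to 608, so (2,5) = 117.
Row 2 needs 725; the known cells sum to 580, so (2,2) = 145.
Using column 2: 68 + 145 + 222 + 124 + ? → (5,2) = 725 − 559 = 166.
Row 5: 82 + 166 + 229 + 138 + ? = 725, so (5,3) = 110.
From column 3, 725 − (89 + 131 + 208 + 110) gives (1,3) = 187.
The remaining cell in row 1 is (1,1) = 725 − 566 = 159.
Main diagonal must total 725; the given cells sum to 573, so (4,4) = 152.
Row 4 needs 725; the known cells sum to 545, so (4,1) = 180.
Using column 1: 159 + 201 + 180 + 82 + ? → (3,1) = 725 − 622 = 103.
The remaining cell in column 4 is (3,4) = 725 − 650 = 75.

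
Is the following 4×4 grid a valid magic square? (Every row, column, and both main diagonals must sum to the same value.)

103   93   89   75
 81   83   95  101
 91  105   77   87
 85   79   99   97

Row 1: 103 + 93 + 89 + 75 = 360.
Row 2: 81 + 83 + 95 + 101 = 360.
Row 3: 91 + 105 + 77 + 87 = 360.
Row 4: 85 + 79 + 99 + 97 = 360.
Column 1: 103 + 81 + 91 + 85 = 360.
Column 2: 93 + 83 + 105 + 79 = 360.
Column 3: 89 + 95 + 77 + 99 = 360.
Column 4: 75 + 101 + 87 + 97 = 360.
Main diagonal: 103 + 83 + 77 + 97 = 360.
Anti-diagonal: 75 + 95 + 105 + 85 = 360.
All lines sum to 360.

Yes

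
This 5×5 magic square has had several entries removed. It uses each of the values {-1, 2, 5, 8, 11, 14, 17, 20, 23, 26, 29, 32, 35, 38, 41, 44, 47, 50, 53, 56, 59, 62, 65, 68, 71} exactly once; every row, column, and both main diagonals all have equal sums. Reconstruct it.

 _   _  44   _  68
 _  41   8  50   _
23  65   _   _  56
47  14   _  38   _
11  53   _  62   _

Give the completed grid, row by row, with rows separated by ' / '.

The 25 entries sum to 875, so each line sums to 875/5 = 175.
Using column 2: 41 + 65 + 14 + 53 + ? → (1,2) = 175 − 173 = 2.
Using anti-diagonal: 68 + 50 + 14 + 11 + ? → (3,3) = 175 − 143 = 32.
The remaining cell in row 3 is (3,4) = 175 − 176 = -1.
From column 4, 175 − (50 + (-1) + 38 + 62) gives (1,4) = 26.
Row 1: 2 + 44 + 26 + 68 + ? = 175, so (1,1) = 35.
Using column 1: 35 + 23 + 47 + 11 + ? → (2,1) = 175 − 116 = 59.
Main diagonal must total 175; the given cells sum to 146, so (5,5) = 29.
The remaining cell in row 2 is (2,5) = 175 − 158 = 17.
Row 5 must total 175; the given cells sum to 155, so (5,3) = 20.
Column 3: 44 + 8 + 32 + 20 + ? = 175, so (4,3) = 71.
The remaining cell in column 5 is (4,5) = 175 − 170 = 5.

35 2 44 26 68 / 59 41 8 50 17 / 23 65 32 -1 56 / 47 14 71 38 5 / 11 53 20 62 29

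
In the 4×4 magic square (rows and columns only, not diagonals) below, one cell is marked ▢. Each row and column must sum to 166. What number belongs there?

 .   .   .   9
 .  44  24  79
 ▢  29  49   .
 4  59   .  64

74

Row 2 needs 166; the known cells sum to 147, so (2,1) = 19.
The remaining cell in row 4 is (4,3) = 166 − 127 = 39.
Column 2 needs 166; the known cells sum to 132, so (1,2) = 34.
Column 3 must total 166; the given cells sum to 112, so (1,3) = 54.
From column 4, 166 − (9 + 79 + 64) gives (3,4) = 14.
The remaining cell in row 1 is (1,1) = 166 − 97 = 69.
The remaining cell in row 3 is (3,1) = 166 − 92 = 74.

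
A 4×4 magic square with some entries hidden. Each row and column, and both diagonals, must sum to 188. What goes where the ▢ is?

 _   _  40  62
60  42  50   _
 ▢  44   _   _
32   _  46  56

Using row 2: 60 + 42 + 50 + ? → (2,4) = 188 − 152 = 36.
Row 4 needs 188; the known cells sum to 134, so (4,2) = 54.
Column 2: 42 + 44 + 54 + ? = 188, so (1,2) = 48.
Column 3 needs 188; the known cells sum to 136, so (3,3) = 52.
From column 4, 188 − (62 + 36 + 56) gives (3,4) = 34.
From main diagonal, 188 − (42 + 52 + 56) gives (1,1) = 38.
Row 3 needs 188; the known cells sum to 130, so (3,1) = 58.

58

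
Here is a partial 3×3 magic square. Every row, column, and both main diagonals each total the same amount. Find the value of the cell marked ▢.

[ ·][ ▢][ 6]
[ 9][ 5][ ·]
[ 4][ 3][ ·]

Anti-diagonal is complete and sums to 15; that is the magic constant.
From row 2, 15 − (9 + 5) gives (2,3) = 1.
The remaining cell in row 3 is (3,3) = 15 − 7 = 8.
Column 1 must total 15; the given cells sum to 13, so (1,1) = 2.
Column 2 needs 15; the known cells sum to 8, so (1,2) = 7.

7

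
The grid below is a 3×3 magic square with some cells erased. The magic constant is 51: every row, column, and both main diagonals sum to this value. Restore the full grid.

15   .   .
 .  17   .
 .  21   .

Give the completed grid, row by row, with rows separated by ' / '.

Column 2: 17 + 21 + ? = 51, so (1,2) = 13.
The remaining cell in main diagonal is (3,3) = 51 − 32 = 19.
From row 1, 51 − (15 + 13) gives (1,3) = 23.
Using row 3: 21 + 19 + ? → (3,1) = 51 − 40 = 11.
Column 1 must total 51; the given cells sum to 26, so (2,1) = 25.
Column 3 needs 51; the known cells sum to 42, so (2,3) = 9.

15 13 23 / 25 17 9 / 11 21 19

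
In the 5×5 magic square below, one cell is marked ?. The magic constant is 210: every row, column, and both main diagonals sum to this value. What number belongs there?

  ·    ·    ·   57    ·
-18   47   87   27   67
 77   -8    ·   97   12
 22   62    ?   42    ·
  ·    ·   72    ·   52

2

Row 3: 77 + (-8) + 97 + 12 + ? = 210, so (3,3) = 32.
Column 4 needs 210; the known cells sum to 223, so (5,4) = -13.
Main diagonal: 47 + 32 + 42 + 52 + ? = 210, so (1,1) = 37.
Using column 1: 37 + (-18) + 77 + 22 + ? → (5,1) = 210 − 118 = 92.
Anti-diagonal needs 210; the known cells sum to 213, so (1,5) = -3.
Row 5 must total 210; the given cells sum to 203, so (5,2) = 7.
The remaining cell in column 2 is (1,2) = 210 − 108 = 102.
Column 5: -3 + 67 + 12 + 52 + ? = 210, so (4,5) = 82.
Row 1: 37 + 102 + 57 + (-3) + ? = 210, so (1,3) = 17.
Using row 4: 22 + 62 + 42 + 82 + ? → (4,3) = 210 − 208 = 2.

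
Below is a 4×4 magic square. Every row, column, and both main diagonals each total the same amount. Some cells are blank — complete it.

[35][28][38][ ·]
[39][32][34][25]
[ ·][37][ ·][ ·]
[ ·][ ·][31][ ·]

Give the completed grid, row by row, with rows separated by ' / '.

35 28 38 29 / 39 32 34 25 / 26 37 27 40 / 30 33 31 36

Row 2 is already complete: 39 + 32 + 34 + 25 = 130, so that is the magic constant.
The remaining cell in row 1 is (1,4) = 130 − 101 = 29.
Column 2: 28 + 32 + 37 + ? = 130, so (4,2) = 33.
From column 3, 130 − (38 + 34 + 31) gives (3,3) = 27.
Main diagonal must total 130; the given cells sum to 94, so (4,4) = 36.
Anti-diagonal: 29 + 34 + 37 + ? = 130, so (4,1) = 30.
Column 1 must total 130; the given cells sum to 104, so (3,1) = 26.
Column 4 must total 130; the given cells sum to 90, so (3,4) = 40.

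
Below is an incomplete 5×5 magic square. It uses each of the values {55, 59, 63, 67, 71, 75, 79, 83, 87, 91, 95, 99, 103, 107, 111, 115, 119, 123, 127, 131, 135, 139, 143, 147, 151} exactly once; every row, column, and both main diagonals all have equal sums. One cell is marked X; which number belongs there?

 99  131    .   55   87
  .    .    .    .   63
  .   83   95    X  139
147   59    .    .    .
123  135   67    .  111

The 25 entries sum to 2575, so each line sums to 2575/5 = 515.
Row 1 must total 515; the given cells sum to 372, so (1,3) = 143.
Row 5: 123 + 135 + 67 + 111 + ? = 515, so (5,4) = 79.
Column 2: 131 + 83 + 59 + 135 + ? = 515, so (2,2) = 107.
Column 5 must total 515; the given cells sum to 400, so (4,5) = 115.
The remaining cell in main diagonal is (4,4) = 515 − 412 = 103.
Using anti-diagonal: 87 + 95 + 59 + 123 + ? → (2,4) = 515 − 364 = 151.
Using row 4: 147 + 59 + 103 + 115 + ? → (4,3) = 515 − 424 = 91.
Column 3 needs 515; the known cells sum to 396, so (2,3) = 119.
Column 4 must total 515; the given cells sum to 388, so (3,4) = 127.

127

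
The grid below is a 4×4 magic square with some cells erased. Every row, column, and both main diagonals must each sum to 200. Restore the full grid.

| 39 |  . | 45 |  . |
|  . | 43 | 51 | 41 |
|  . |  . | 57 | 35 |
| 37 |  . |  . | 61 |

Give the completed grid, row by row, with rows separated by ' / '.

39 53 45 63 / 65 43 51 41 / 59 49 57 35 / 37 55 47 61

Row 2 must total 200; the given cells sum to 135, so (2,1) = 65.
Using column 1: 39 + 65 + 37 + ? → (3,1) = 200 − 141 = 59.
Column 3 must total 200; the given cells sum to 153, so (4,3) = 47.
Column 4: 41 + 35 + 61 + ? = 200, so (1,4) = 63.
Anti-diagonal must total 200; the given cells sum to 151, so (3,2) = 49.
The remaining cell in row 1 is (1,2) = 200 − 147 = 53.
Using row 4: 37 + 47 + 61 + ? → (4,2) = 200 − 145 = 55.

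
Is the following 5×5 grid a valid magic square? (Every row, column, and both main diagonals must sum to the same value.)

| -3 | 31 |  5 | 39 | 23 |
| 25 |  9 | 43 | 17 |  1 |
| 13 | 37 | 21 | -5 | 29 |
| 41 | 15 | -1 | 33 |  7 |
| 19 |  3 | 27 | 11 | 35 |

Yes

Row 1: -3 + 31 + 5 + 39 + 23 = 95.
Row 2: 25 + 9 + 43 + 17 + 1 = 95.
Row 3: 13 + 37 + 21 + (-5) + 29 = 95.
Row 4: 41 + 15 + (-1) + 33 + 7 = 95.
Row 5: 19 + 3 + 27 + 11 + 35 = 95.
Column 1: -3 + 25 + 13 + 41 + 19 = 95.
Column 2: 31 + 9 + 37 + 15 + 3 = 95.
Column 3: 5 + 43 + 21 + (-1) + 27 = 95.
Column 4: 39 + 17 + (-5) + 33 + 11 = 95.
Column 5: 23 + 1 + 29 + 7 + 35 = 95.
Main diagonal: -3 + 9 + 21 + 33 + 35 = 95.
Anti-diagonal: 23 + 17 + 21 + 15 + 19 = 95.
All lines sum to 95.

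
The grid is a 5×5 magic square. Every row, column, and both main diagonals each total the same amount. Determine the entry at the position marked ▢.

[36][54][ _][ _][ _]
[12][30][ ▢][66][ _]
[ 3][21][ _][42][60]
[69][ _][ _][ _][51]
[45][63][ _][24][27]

Column 1 is complete and sums to 165; that is the magic constant.
Row 3: 3 + 21 + 42 + 60 + ? = 165, so (3,3) = 39.
From row 5, 165 − (45 + 63 + 24 + 27) gives (5,3) = 6.
The remaining cell in column 2 is (4,2) = 165 − 168 = -3.
Main diagonal must total 165; the given cells sum to 132, so (4,4) = 33.
Anti-diagonal needs 165; the known cells sum to 147, so (1,5) = 18.
Row 4 must total 165; the given cells sum to 150, so (4,3) = 15.
Column 4 needs 165; the known cells sum to 165, so (1,4) = 0.
Column 5 needs 165; the known cells sum to 156, so (2,5) = 9.
Row 1 needs 165; the known cells sum to 108, so (1,3) = 57.
The remaining cell in row 2 is (2,3) = 165 − 117 = 48.

48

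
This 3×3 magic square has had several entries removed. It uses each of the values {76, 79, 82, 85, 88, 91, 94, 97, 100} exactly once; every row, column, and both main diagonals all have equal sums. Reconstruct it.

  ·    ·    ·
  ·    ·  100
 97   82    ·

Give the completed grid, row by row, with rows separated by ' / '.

The 9 entries sum to 792, so each line sums to 792/3 = 264.
Row 3 must total 264; the given cells sum to 179, so (3,3) = 85.
The remaining cell in column 3 is (1,3) = 264 − 185 = 79.
Anti-diagonal must total 264; the given cells sum to 176, so (2,2) = 88.
From row 2, 264 − (88 + 100) gives (2,1) = 76.
From column 1, 264 − (76 + 97) gives (1,1) = 91.
The remaining cell in column 2 is (1,2) = 264 − 170 = 94.

91 94 79 / 76 88 100 / 97 82 85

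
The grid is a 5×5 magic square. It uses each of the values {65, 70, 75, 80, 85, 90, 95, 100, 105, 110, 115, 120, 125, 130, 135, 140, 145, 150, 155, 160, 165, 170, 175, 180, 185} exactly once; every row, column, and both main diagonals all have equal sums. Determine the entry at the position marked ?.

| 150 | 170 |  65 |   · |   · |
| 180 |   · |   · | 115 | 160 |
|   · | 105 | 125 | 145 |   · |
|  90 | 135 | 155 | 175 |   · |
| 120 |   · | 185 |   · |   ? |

The 25 entries sum to 3125, so each line sums to 3125/5 = 625.
Row 4 must total 625; the given cells sum to 555, so (4,5) = 70.
Using column 1: 150 + 180 + 90 + 120 + ? → (3,1) = 625 − 540 = 85.
From column 3, 625 − (65 + 125 + 155 + 185) gives (2,3) = 95.
Anti-diagonal: 115 + 125 + 135 + 120 + ? = 625, so (1,5) = 130.
Row 1 must total 625; the given cells sum to 515, so (1,4) = 110.
The remaining cell in row 2 is (2,2) = 625 − 550 = 75.
Row 3: 85 + 105 + 125 + 145 + ? = 625, so (3,5) = 165.
Column 2: 170 + 75 + 105 + 135 + ? = 625, so (5,2) = 140.
Column 4 needs 625; the known cells sum to 545, so (5,4) = 80.
Column 5 needs 625; the known cells sum to 525, so (5,5) = 100.

100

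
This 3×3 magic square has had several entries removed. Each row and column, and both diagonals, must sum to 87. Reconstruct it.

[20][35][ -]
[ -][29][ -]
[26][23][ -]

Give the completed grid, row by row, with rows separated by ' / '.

20 35 32 / 41 29 17 / 26 23 38

The remaining cell in row 1 is (1,3) = 87 − 55 = 32.
Using row 3: 26 + 23 + ? → (3,3) = 87 − 49 = 38.
From column 1, 87 − (20 + 26) gives (2,1) = 41.
Column 3: 32 + 38 + ? = 87, so (2,3) = 17.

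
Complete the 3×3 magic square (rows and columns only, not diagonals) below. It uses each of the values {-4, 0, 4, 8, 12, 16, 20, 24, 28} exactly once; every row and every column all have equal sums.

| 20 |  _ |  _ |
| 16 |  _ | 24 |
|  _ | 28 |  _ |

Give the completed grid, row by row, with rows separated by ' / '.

20 12 4 / 16 -4 24 / 0 28 8

The 9 entries sum to 108, so each line sums to 108/3 = 36.
Row 2 must total 36; the given cells sum to 40, so (2,2) = -4.
Column 1: 20 + 16 + ? = 36, so (3,1) = 0.
Column 2 needs 36; the known cells sum to 24, so (1,2) = 12.
The remaining cell in row 1 is (1,3) = 36 − 32 = 4.
Row 3 must total 36; the given cells sum to 28, so (3,3) = 8.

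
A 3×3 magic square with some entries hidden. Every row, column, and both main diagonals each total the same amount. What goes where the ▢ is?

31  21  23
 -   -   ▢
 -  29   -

33

Row 1 is complete and sums to 75; that is the magic constant.
Using column 2: 21 + 29 + ? → (2,2) = 75 − 50 = 25.
Main diagonal needs 75; the known cells sum to 56, so (3,3) = 19.
Using anti-diagonal: 23 + 25 + ? → (3,1) = 75 − 48 = 27.
From column 1, 75 − (31 + 27) gives (2,1) = 17.
Column 3: 23 + 19 + ? = 75, so (2,3) = 33.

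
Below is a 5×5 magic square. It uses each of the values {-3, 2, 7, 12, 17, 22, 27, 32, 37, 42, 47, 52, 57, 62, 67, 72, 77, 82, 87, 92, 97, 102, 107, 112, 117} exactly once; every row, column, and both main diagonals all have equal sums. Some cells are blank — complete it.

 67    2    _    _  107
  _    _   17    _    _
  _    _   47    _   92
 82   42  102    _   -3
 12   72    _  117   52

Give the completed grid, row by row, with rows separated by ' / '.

67 2 87 22 107 / 97 57 17 77 37 / 27 112 47 7 92 / 82 42 102 62 -3 / 12 72 32 117 52

The 25 entries sum to 1425, so each line sums to 1425/5 = 285.
Row 4: 82 + 42 + 102 + (-3) + ? = 285, so (4,4) = 62.
Row 5: 12 + 72 + 117 + 52 + ? = 285, so (5,3) = 32.
Using column 3: 17 + 47 + 102 + 32 + ? → (1,3) = 285 − 198 = 87.
The remaining cell in column 5 is (2,5) = 285 − 248 = 37.
Main diagonal: 67 + 47 + 62 + 52 + ? = 285, so (2,2) = 57.
Using anti-diagonal: 107 + 47 + 42 + 12 + ? → (2,4) = 285 − 208 = 77.
Row 1: 67 + 2 + 87 + 107 + ? = 285, so (1,4) = 22.
Row 2 must total 285; the given cells sum to 188, so (2,1) = 97.
The remaining cell in column 1 is (3,1) = 285 − 258 = 27.
The remaining cell in column 2 is (3,2) = 285 − 173 = 112.
Column 4 needs 285; the known cells sum to 278, so (3,4) = 7.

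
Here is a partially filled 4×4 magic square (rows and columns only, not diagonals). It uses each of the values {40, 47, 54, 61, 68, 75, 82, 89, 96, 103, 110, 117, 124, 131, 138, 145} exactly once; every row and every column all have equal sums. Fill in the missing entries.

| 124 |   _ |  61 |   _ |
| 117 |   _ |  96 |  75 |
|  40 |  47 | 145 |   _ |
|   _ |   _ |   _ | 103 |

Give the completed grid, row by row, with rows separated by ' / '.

The 16 entries sum to 1480, so each line sums to 1480/4 = 370.
From row 2, 370 − (117 + 96 + 75) gives (2,2) = 82.
Row 3: 40 + 47 + 145 + ? = 370, so (3,4) = 138.
Column 1 must total 370; the given cells sum to 281, so (4,1) = 89.
From column 3, 370 − (61 + 96 + 145) gives (4,3) = 68.
Using column 4: 75 + 138 + 103 + ? → (1,4) = 370 − 316 = 54.
Using row 1: 124 + 61 + 54 + ? → (1,2) = 370 − 239 = 131.
From row 4, 370 − (89 + 68 + 103) gives (4,2) = 110.

124 131 61 54 / 117 82 96 75 / 40 47 145 138 / 89 110 68 103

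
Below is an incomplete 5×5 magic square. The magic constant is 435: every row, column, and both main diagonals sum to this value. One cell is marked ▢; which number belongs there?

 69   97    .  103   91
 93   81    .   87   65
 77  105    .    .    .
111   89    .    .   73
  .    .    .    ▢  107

79

Row 1 needs 435; the known cells sum to 360, so (1,3) = 75.
Row 2 needs 435; the known cells sum to 326, so (2,3) = 109.
Using column 1: 69 + 93 + 77 + 111 + ? → (5,1) = 435 − 350 = 85.
From column 2, 435 − (97 + 81 + 105 + 89) gives (5,2) = 63.
Using column 5: 91 + 65 + 73 + 107 + ? → (3,5) = 435 − 336 = 99.
Anti-diagonal needs 435; the known cells sum to 352, so (3,3) = 83.
Row 3 must total 435; the given cells sum to 364, so (3,4) = 71.
Main diagonal must total 435; the given cells sum to 340, so (4,4) = 95.
Using row 4: 111 + 89 + 95 + 73 + ? → (4,3) = 435 − 368 = 67.
Column 3 must total 435; the given cells sum to 334, so (5,3) = 101.
The remaining cell in column 4 is (5,4) = 435 − 356 = 79.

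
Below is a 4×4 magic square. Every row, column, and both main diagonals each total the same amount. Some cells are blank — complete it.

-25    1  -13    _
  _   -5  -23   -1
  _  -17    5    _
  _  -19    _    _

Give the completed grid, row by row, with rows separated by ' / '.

Column 2 is already complete: 1 + -5 + -17 + -19 = -40, so that is the magic constant.
Row 1 needs -40; the known cells sum to -37, so (1,4) = -3.
From row 2, -40 − (-5 + (-23) + (-1)) gives (2,1) = -11.
Column 3 needs -40; the known cells sum to -31, so (4,3) = -9.
Main diagonal: -25 + (-5) + 5 + ? = -40, so (4,4) = -15.
Anti-diagonal needs -40; the known cells sum to -43, so (4,1) = 3.
The remaining cell in column 1 is (3,1) = -40 − (-33) = -7.
The remaining cell in column 4 is (3,4) = -40 − (-19) = -21.

-25 1 -13 -3 / -11 -5 -23 -1 / -7 -17 5 -21 / 3 -19 -9 -15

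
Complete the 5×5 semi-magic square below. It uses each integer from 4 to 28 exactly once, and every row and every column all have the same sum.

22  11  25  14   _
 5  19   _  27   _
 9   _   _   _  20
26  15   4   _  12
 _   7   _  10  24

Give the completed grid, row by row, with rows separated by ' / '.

22 11 25 14 8 / 5 19 13 27 16 / 9 28 17 6 20 / 26 15 4 23 12 / 18 7 21 10 24

The entries are 4 through 28, which sum to 400, so each line sums to 400/5 = 80.
The remaining cell in row 1 is (1,5) = 80 − 72 = 8.
Row 4: 26 + 15 + 4 + 12 + ? = 80, so (4,4) = 23.
Column 1 needs 80; the known cells sum to 62, so (5,1) = 18.
Column 2 needs 80; the known cells sum to 52, so (3,2) = 28.
Using column 4: 14 + 27 + 23 + 10 + ? → (3,4) = 80 − 74 = 6.
Column 5 needs 80; the known cells sum to 64, so (2,5) = 16.
Using row 2: 5 + 19 + 27 + 16 + ? → (2,3) = 80 − 67 = 13.
Row 3 needs 80; the known cells sum to 63, so (3,3) = 17.
The remaining cell in row 5 is (5,3) = 80 − 59 = 21.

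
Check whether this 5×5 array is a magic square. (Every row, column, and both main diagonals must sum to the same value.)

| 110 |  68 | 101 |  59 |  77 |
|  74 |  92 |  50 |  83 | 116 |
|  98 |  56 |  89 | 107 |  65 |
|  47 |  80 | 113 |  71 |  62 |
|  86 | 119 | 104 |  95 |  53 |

No — anti-diagonal sums to 415 but row 4 sums to 373.

Row 1: 110 + 68 + 101 + 59 + 77 = 415.
Row 2: 74 + 92 + 50 + 83 + 116 = 415.
Row 3: 98 + 56 + 89 + 107 + 65 = 415.
Row 4: 47 + 80 + 113 + 71 + 62 = 373.
Row 5: 86 + 119 + 104 + 95 + 53 = 457.
Column 1: 110 + 74 + 98 + 47 + 86 = 415.
Column 2: 68 + 92 + 56 + 80 + 119 = 415.
Column 3: 101 + 50 + 89 + 113 + 104 = 457.
Column 4: 59 + 83 + 107 + 71 + 95 = 415.
Column 5: 77 + 116 + 65 + 62 + 53 = 373.
Main diagonal: 110 + 92 + 89 + 71 + 53 = 415.
Anti-diagonal: 77 + 83 + 89 + 80 + 86 = 415.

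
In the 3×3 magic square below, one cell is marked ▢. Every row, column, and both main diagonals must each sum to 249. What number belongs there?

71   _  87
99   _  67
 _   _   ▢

Row 1 needs 249; the known cells sum to 158, so (1,2) = 91.
Row 2 needs 249; the known cells sum to 166, so (2,2) = 83.
From column 1, 249 − (71 + 99) gives (3,1) = 79.
The remaining cell in column 2 is (3,2) = 249 − 174 = 75.
Column 3: 87 + 67 + ? = 249, so (3,3) = 95.

95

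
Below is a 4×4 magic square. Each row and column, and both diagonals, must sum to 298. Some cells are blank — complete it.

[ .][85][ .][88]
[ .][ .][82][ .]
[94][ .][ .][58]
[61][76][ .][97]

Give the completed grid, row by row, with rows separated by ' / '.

52 85 73 88 / 91 70 82 55 / 94 67 79 58 / 61 76 64 97

The remaining cell in row 4 is (4,3) = 298 − 234 = 64.
Column 4 needs 298; the known cells sum to 243, so (2,4) = 55.
Using anti-diagonal: 88 + 82 + 61 + ? → (3,2) = 298 − 231 = 67.
From row 3, 298 − (94 + 67 + 58) gives (3,3) = 79.
From column 2, 298 − (85 + 67 + 76) gives (2,2) = 70.
Using column 3: 82 + 79 + 64 + ? → (1,3) = 298 − 225 = 73.
Main diagonal must total 298; the given cells sum to 246, so (1,1) = 52.
Row 2: 70 + 82 + 55 + ? = 298, so (2,1) = 91.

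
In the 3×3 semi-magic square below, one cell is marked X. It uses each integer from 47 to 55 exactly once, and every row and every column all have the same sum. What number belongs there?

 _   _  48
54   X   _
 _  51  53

The entries are 47 through 55, which sum to 459, so each line sums to 459/3 = 153.
The remaining cell in row 3 is (3,1) = 153 − 104 = 49.
Column 1 must total 153; the given cells sum to 103, so (1,1) = 50.
The remaining cell in column 3 is (2,3) = 153 − 101 = 52.
Row 1 needs 153; the known cells sum to 98, so (1,2) = 55.
The remaining cell in row 2 is (2,2) = 153 − 106 = 47.

47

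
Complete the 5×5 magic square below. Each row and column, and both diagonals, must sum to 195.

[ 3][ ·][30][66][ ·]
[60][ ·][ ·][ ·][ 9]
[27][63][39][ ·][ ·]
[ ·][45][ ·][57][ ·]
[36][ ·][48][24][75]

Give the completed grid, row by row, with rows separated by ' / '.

3 54 30 66 42 / 60 21 72 33 9 / 27 63 39 15 51 / 69 45 6 57 18 / 36 12 48 24 75

Using row 5: 36 + 48 + 24 + 75 + ? → (5,2) = 195 − 183 = 12.
From column 1, 195 − (3 + 60 + 27 + 36) gives (4,1) = 69.
Using main diagonal: 3 + 39 + 57 + 75 + ? → (2,2) = 195 − 174 = 21.
The remaining cell in column 2 is (1,2) = 195 − 141 = 54.
Row 1 must total 195; the given cells sum to 153, so (1,5) = 42.
Using anti-diagonal: 42 + 39 + 45 + 36 + ? → (2,4) = 195 − 162 = 33.
The remaining cell in row 2 is (2,3) = 195 − 123 = 72.
The remaining cell in column 3 is (4,3) = 195 − 189 = 6.
Column 4: 66 + 33 + 57 + 24 + ? = 195, so (3,4) = 15.
Row 3: 27 + 63 + 39 + 15 + ? = 195, so (3,5) = 51.
Row 4 must total 195; the given cells sum to 177, so (4,5) = 18.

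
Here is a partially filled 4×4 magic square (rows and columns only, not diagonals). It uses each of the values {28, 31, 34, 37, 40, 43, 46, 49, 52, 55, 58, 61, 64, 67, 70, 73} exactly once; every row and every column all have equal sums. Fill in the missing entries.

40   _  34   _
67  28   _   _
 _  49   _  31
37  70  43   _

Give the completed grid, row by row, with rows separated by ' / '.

40 55 34 73 / 67 28 61 46 / 58 49 64 31 / 37 70 43 52

The 16 entries sum to 808, so each line sums to 808/4 = 202.
Row 4 needs 202; the known cells sum to 150, so (4,4) = 52.
From column 1, 202 − (40 + 67 + 37) gives (3,1) = 58.
Column 2 must total 202; the given cells sum to 147, so (1,2) = 55.
Using row 1: 40 + 55 + 34 + ? → (1,4) = 202 − 129 = 73.
Using row 3: 58 + 49 + 31 + ? → (3,3) = 202 − 138 = 64.
Column 3: 34 + 64 + 43 + ? = 202, so (2,3) = 61.
From column 4, 202 − (73 + 31 + 52) gives (2,4) = 46.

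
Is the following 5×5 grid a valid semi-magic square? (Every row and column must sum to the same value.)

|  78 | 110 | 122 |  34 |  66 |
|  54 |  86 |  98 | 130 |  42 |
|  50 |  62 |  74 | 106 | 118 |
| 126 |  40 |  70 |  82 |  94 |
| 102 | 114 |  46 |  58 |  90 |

Row 1: 78 + 110 + 122 + 34 + 66 = 410.
Row 2: 54 + 86 + 98 + 130 + 42 = 410.
Row 3: 50 + 62 + 74 + 106 + 118 = 410.
Row 4: 126 + 40 + 70 + 82 + 94 = 412.
Row 5: 102 + 114 + 46 + 58 + 90 = 410.
Column 1: 78 + 54 + 50 + 126 + 102 = 410.
Column 2: 110 + 86 + 62 + 40 + 114 = 412.
Column 3: 122 + 98 + 74 + 70 + 46 = 410.
Column 4: 34 + 130 + 106 + 82 + 58 = 410.
Column 5: 66 + 42 + 118 + 94 + 90 = 410.

No — column 2 sums to 412 but column 1 sums to 410.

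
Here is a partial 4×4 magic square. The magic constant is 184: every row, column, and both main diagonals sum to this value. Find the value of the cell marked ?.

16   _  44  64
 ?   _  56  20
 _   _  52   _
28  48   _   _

From row 1, 184 − (16 + 44 + 64) gives (1,2) = 60.
From column 3, 184 − (44 + 56 + 52) gives (4,3) = 32.
Anti-diagonal: 64 + 56 + 28 + ? = 184, so (3,2) = 36.
Row 4: 28 + 48 + 32 + ? = 184, so (4,4) = 76.
Using column 2: 60 + 36 + 48 + ? → (2,2) = 184 − 144 = 40.
Using column 4: 64 + 20 + 76 + ? → (3,4) = 184 − 160 = 24.
Row 2 needs 184; the known cells sum to 116, so (2,1) = 68.

68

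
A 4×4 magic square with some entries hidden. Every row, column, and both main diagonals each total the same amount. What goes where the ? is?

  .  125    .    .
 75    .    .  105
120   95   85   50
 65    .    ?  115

Row 3 is complete and sums to 350; that is the magic constant.
From column 1, 350 − (75 + 120 + 65) gives (1,1) = 90.
From column 4, 350 − (105 + 50 + 115) gives (1,4) = 80.
Main diagonal: 90 + 85 + 115 + ? = 350, so (2,2) = 60.
From anti-diagonal, 350 − (80 + 95 + 65) gives (2,3) = 110.
Row 1: 90 + 125 + 80 + ? = 350, so (1,3) = 55.
From column 2, 350 − (125 + 60 + 95) gives (4,2) = 70.
Column 3 needs 350; the known cells sum to 250, so (4,3) = 100.

100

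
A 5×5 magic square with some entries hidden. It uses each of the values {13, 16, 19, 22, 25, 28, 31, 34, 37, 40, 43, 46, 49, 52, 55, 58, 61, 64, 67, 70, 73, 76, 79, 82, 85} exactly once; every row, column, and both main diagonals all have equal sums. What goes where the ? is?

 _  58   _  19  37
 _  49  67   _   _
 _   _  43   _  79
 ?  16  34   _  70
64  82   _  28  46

The 25 entries sum to 1225, so each line sums to 1225/5 = 245.
From row 5, 245 − (64 + 82 + 28 + 46) gives (5,3) = 25.
Column 2 must total 245; the given cells sum to 205, so (3,2) = 40.
Using column 3: 67 + 43 + 34 + 25 + ? → (1,3) = 245 − 169 = 76.
The remaining cell in column 5 is (2,5) = 245 − 232 = 13.
Using anti-diagonal: 37 + 43 + 16 + 64 + ? → (2,4) = 245 − 160 = 85.
Row 1 must total 245; the given cells sum to 190, so (1,1) = 55.
Row 2: 49 + 67 + 85 + 13 + ? = 245, so (2,1) = 31.
Main diagonal: 55 + 49 + 43 + 46 + ? = 245, so (4,4) = 52.
Row 4 needs 245; the known cells sum to 172, so (4,1) = 73.

73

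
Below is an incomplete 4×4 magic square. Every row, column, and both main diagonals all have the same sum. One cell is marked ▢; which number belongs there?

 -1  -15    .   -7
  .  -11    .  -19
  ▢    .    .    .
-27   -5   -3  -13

1

Row 4 is complete and sums to -48; that is the magic constant.
Row 1: -1 + (-15) + (-7) + ? = -48, so (1,3) = -25.
Column 2 needs -48; the known cells sum to -31, so (3,2) = -17.
Column 4 needs -48; the known cells sum to -39, so (3,4) = -9.
Main diagonal must total -48; the given cells sum to -25, so (3,3) = -23.
Anti-diagonal must total -48; the given cells sum to -51, so (2,3) = 3.
Row 2 needs -48; the known cells sum to -27, so (2,1) = -21.
The remaining cell in row 3 is (3,1) = -48 − (-49) = 1.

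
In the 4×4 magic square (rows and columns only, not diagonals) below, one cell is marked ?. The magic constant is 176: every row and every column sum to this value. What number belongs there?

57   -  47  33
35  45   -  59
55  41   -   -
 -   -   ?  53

43

The remaining cell in row 1 is (1,2) = 176 − 137 = 39.
Row 2 must total 176; the given cells sum to 139, so (2,3) = 37.
Column 1: 57 + 35 + 55 + ? = 176, so (4,1) = 29.
From column 2, 176 − (39 + 45 + 41) gives (4,2) = 51.
From column 4, 176 − (33 + 59 + 53) gives (3,4) = 31.
Using row 3: 55 + 41 + 31 + ? → (3,3) = 176 − 127 = 49.
The remaining cell in row 4 is (4,3) = 176 − 133 = 43.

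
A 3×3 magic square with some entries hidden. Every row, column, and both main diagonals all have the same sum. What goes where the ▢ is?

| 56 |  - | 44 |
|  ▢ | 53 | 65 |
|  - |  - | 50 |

41

Column 3 is complete and sums to 159; that is the magic constant.
Row 1 needs 159; the known cells sum to 100, so (1,2) = 59.
Row 2 needs 159; the known cells sum to 118, so (2,1) = 41.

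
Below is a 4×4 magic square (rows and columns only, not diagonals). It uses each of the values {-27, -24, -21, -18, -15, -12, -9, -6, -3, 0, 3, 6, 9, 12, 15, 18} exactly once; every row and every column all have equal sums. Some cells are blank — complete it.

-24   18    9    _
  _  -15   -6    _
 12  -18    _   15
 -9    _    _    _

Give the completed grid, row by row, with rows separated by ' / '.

The 16 entries sum to -72, so each line sums to -72/4 = -18.
Using row 1: -24 + 18 + 9 + ? → (1,4) = -18 − 3 = -21.
Row 3: 12 + (-18) + 15 + ? = -18, so (3,3) = -27.
Column 1 must total -18; the given cells sum to -21, so (2,1) = 3.
Column 2 needs -18; the known cells sum to -15, so (4,2) = -3.
Column 3 must total -18; the given cells sum to -24, so (4,3) = 6.
Row 2: 3 + (-15) + (-6) + ? = -18, so (2,4) = 0.
Row 4 needs -18; the known cells sum to -6, so (4,4) = -12.

-24 18 9 -21 / 3 -15 -6 0 / 12 -18 -27 15 / -9 -3 6 -12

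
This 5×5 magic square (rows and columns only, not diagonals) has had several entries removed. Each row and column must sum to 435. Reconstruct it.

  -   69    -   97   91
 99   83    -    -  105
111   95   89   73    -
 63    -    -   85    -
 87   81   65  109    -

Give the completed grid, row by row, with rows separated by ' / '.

75 69 103 97 91 / 99 83 77 71 105 / 111 95 89 73 67 / 63 107 101 85 79 / 87 81 65 109 93

Row 3 must total 435; the given cells sum to 368, so (3,5) = 67.
Using row 5: 87 + 81 + 65 + 109 + ? → (5,5) = 435 − 342 = 93.
Using column 1: 99 + 111 + 63 + 87 + ? → (1,1) = 435 − 360 = 75.
The remaining cell in column 2 is (4,2) = 435 − 328 = 107.
The remaining cell in column 4 is (2,4) = 435 − 364 = 71.
Column 5 must total 435; the given cells sum to 356, so (4,5) = 79.
Row 1: 75 + 69 + 97 + 91 + ? = 435, so (1,3) = 103.
Using row 2: 99 + 83 + 71 + 105 + ? → (2,3) = 435 − 358 = 77.
Row 4: 63 + 107 + 85 + 79 + ? = 435, so (4,3) = 101.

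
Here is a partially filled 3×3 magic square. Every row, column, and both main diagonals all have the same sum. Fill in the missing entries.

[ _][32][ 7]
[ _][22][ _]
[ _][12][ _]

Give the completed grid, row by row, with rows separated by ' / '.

27 32 7 / 2 22 42 / 37 12 17

Column 2 is already complete: 32 + 22 + 12 = 66, so that is the magic constant.
Row 1 must total 66; the given cells sum to 39, so (1,1) = 27.
From main diagonal, 66 − (27 + 22) gives (3,3) = 17.
Anti-diagonal must total 66; the given cells sum to 29, so (3,1) = 37.
Column 1: 27 + 37 + ? = 66, so (2,1) = 2.
Column 3 needs 66; the known cells sum to 24, so (2,3) = 42.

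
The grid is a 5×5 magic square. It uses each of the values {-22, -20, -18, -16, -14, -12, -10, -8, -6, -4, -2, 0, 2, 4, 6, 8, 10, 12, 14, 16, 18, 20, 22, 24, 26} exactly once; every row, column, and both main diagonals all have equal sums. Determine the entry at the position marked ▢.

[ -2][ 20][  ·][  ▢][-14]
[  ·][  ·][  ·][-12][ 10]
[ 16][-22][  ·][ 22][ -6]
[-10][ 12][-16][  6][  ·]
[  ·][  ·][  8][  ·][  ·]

The 25 entries sum to 50, so each line sums to 50/5 = 10.
Row 3 must total 10; the given cells sum to 10, so (3,3) = 0.
Row 4: -10 + 12 + (-16) + 6 + ? = 10, so (4,5) = 18.
The remaining cell in column 5 is (5,5) = 10 − 8 = 2.
Main diagonal must total 10; the given cells sum to 6, so (2,2) = 4.
Anti-diagonal must total 10; the given cells sum to -14, so (5,1) = 24.
From column 1, 10 − (-2 + 16 + (-10) + 24) gives (2,1) = -18.
From column 2, 10 − (20 + 4 + (-22) + 12) gives (5,2) = -4.
Row 2 must total 10; the given cells sum to -16, so (2,3) = 26.
Row 5: 24 + (-4) + 8 + 2 + ? = 10, so (5,4) = -20.
From column 3, 10 − (26 + 0 + (-16) + 8) gives (1,3) = -8.
Column 4 needs 10; the known cells sum to -4, so (1,4) = 14.

14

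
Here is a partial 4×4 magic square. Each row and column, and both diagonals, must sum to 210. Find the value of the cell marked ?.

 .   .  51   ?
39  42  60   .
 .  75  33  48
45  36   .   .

Row 2 must total 210; the given cells sum to 141, so (2,4) = 69.
The remaining cell in row 3 is (3,1) = 210 − 156 = 54.
Column 1: 39 + 54 + 45 + ? = 210, so (1,1) = 72.
Column 2: 42 + 75 + 36 + ? = 210, so (1,2) = 57.
Using column 3: 51 + 60 + 33 + ? → (4,3) = 210 − 144 = 66.
From main diagonal, 210 − (72 + 42 + 33) gives (4,4) = 63.
From anti-diagonal, 210 − (60 + 75 + 45) gives (1,4) = 30.

30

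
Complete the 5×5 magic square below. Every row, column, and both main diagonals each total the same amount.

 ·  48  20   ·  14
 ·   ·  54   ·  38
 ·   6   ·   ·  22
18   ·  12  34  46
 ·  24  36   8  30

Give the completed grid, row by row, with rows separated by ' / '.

Column 5 is already complete: 14 + 38 + 22 + 46 + 30 = 150, so that is the magic constant.
Row 4 needs 150; the known cells sum to 110, so (4,2) = 40.
From row 5, 150 − (24 + 36 + 8 + 30) gives (5,1) = 52.
The remaining cell in column 2 is (2,2) = 150 − 118 = 32.
Column 3 needs 150; the known cells sum to 122, so (3,3) = 28.
Main diagonal: 32 + 28 + 34 + 30 + ? = 150, so (1,1) = 26.
From anti-diagonal, 150 − (14 + 28 + 40 + 52) gives (2,4) = 16.
Using row 1: 26 + 48 + 20 + 14 + ? → (1,4) = 150 − 108 = 42.
From row 2, 150 − (32 + 54 + 16 + 38) gives (2,1) = 10.
Column 1 must total 150; the given cells sum to 106, so (3,1) = 44.
From column 4, 150 − (42 + 16 + 34 + 8) gives (3,4) = 50.

26 48 20 42 14 / 10 32 54 16 38 / 44 6 28 50 22 / 18 40 12 34 46 / 52 24 36 8 30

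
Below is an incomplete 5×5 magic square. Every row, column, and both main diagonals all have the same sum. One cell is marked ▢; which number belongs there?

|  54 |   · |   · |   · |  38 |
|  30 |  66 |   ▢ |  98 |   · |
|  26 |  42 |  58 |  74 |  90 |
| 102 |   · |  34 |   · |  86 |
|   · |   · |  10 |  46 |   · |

82

Row 3 is complete and sums to 290; that is the magic constant.
The remaining cell in column 1 is (5,1) = 290 − 212 = 78.
Anti-diagonal must total 290; the given cells sum to 272, so (4,2) = 18.
Row 4: 102 + 18 + 34 + 86 + ? = 290, so (4,4) = 50.
The remaining cell in column 4 is (1,4) = 290 − 268 = 22.
Main diagonal must total 290; the given cells sum to 228, so (5,5) = 62.
Row 5 must total 290; the given cells sum to 196, so (5,2) = 94.
Using column 2: 66 + 42 + 18 + 94 + ? → (1,2) = 290 − 220 = 70.
Using column 5: 38 + 90 + 86 + 62 + ? → (2,5) = 290 − 276 = 14.
Row 1 must total 290; the given cells sum to 184, so (1,3) = 106.
Row 2: 30 + 66 + 98 + 14 + ? = 290, so (2,3) = 82.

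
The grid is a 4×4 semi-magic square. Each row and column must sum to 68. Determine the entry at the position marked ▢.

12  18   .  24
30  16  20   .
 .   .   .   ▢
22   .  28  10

32

Using row 1: 12 + 18 + 24 + ? → (1,3) = 68 − 54 = 14.
Row 2: 30 + 16 + 20 + ? = 68, so (2,4) = 2.
From row 4, 68 − (22 + 28 + 10) gives (4,2) = 8.
From column 1, 68 − (12 + 30 + 22) gives (3,1) = 4.
Column 2: 18 + 16 + 8 + ? = 68, so (3,2) = 26.
Column 3 must total 68; the given cells sum to 62, so (3,3) = 6.
Column 4 needs 68; the known cells sum to 36, so (3,4) = 32.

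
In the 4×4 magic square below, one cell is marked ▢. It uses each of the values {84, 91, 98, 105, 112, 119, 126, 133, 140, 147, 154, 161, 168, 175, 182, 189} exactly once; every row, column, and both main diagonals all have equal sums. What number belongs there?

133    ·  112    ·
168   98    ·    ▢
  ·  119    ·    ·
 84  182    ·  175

91

The 16 entries sum to 2184, so each line sums to 2184/4 = 546.
Using row 4: 84 + 182 + 175 + ? → (4,3) = 546 − 441 = 105.
From column 1, 546 − (133 + 168 + 84) gives (3,1) = 161.
From column 2, 546 − (98 + 119 + 182) gives (1,2) = 147.
Main diagonal: 133 + 98 + 175 + ? = 546, so (3,3) = 140.
The remaining cell in row 1 is (1,4) = 546 − 392 = 154.
The remaining cell in row 3 is (3,4) = 546 − 420 = 126.
Column 3 must total 546; the given cells sum to 357, so (2,3) = 189.
The remaining cell in column 4 is (2,4) = 546 − 455 = 91.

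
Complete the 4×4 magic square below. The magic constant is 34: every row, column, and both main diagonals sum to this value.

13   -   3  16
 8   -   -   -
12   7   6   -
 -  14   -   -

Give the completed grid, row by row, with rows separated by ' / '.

13 2 3 16 / 8 11 10 5 / 12 7 6 9 / 1 14 15 4

Row 1 needs 34; the known cells sum to 32, so (1,2) = 2.
Row 3: 12 + 7 + 6 + ? = 34, so (3,4) = 9.
From column 1, 34 − (13 + 8 + 12) gives (4,1) = 1.
Column 2 must total 34; the given cells sum to 23, so (2,2) = 11.
From main diagonal, 34 − (13 + 11 + 6) gives (4,4) = 4.
From anti-diagonal, 34 − (16 + 7 + 1) gives (2,3) = 10.
The remaining cell in row 2 is (2,4) = 34 − 29 = 5.
Using row 4: 1 + 14 + 4 + ? → (4,3) = 34 − 19 = 15.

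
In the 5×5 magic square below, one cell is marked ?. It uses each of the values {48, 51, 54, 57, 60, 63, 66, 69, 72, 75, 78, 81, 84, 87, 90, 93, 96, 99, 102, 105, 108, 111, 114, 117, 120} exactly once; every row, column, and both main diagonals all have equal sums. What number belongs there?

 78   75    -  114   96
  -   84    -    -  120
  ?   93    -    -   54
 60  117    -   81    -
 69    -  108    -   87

111

The 25 entries sum to 2100, so each line sums to 2100/5 = 420.
From row 1, 420 − (78 + 75 + 114 + 96) gives (1,3) = 57.
Column 2: 75 + 84 + 93 + 117 + ? = 420, so (5,2) = 51.
Using column 5: 96 + 120 + 54 + 87 + ? → (4,5) = 420 − 357 = 63.
Main diagonal must total 420; the given cells sum to 330, so (3,3) = 90.
The remaining cell in anti-diagonal is (2,4) = 420 − 372 = 48.
Row 4: 60 + 117 + 81 + 63 + ? = 420, so (4,3) = 99.
Row 5 needs 420; the known cells sum to 315, so (5,4) = 105.
Column 3: 57 + 90 + 99 + 108 + ? = 420, so (2,3) = 66.
Column 4 needs 420; the known cells sum to 348, so (3,4) = 72.
From row 2, 420 − (84 + 66 + 48 + 120) gives (2,1) = 102.
Row 3 needs 420; the known cells sum to 309, so (3,1) = 111.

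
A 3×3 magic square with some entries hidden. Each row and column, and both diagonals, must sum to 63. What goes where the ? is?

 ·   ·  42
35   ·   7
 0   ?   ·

From row 2, 63 − (35 + 7) gives (2,2) = 21.
Column 1: 35 + 0 + ? = 63, so (1,1) = 28.
Column 3 must total 63; the given cells sum to 49, so (3,3) = 14.
From row 1, 63 − (28 + 42) gives (1,2) = -7.
Using row 3: 0 + 14 + ? → (3,2) = 63 − 14 = 49.

49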